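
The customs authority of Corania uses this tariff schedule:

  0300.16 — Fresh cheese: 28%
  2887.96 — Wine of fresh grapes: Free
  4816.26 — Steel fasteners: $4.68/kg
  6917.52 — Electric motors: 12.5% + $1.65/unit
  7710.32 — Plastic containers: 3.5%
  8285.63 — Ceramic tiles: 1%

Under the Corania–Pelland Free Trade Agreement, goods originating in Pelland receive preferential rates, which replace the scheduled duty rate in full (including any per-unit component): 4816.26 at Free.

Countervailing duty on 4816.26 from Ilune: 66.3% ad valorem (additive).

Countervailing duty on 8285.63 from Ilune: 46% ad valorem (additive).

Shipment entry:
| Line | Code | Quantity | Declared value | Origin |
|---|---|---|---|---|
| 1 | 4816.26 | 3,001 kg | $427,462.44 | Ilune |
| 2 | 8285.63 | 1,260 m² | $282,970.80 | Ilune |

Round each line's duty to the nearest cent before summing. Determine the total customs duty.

$430,448.56

Line 1 (4816.26, Ilune, 3,001 kg, $427,462.44):
Base rate for 4816.26 is $4.68/kg.
4816.26 has an FTA preferential rate, but origin Ilune is not Pelland; base rate stands.
Additional duty on 4816.26 from Ilune: +66.3% ad valorem. Applied ad valorem rate = 66.3%.
Duty = $427,462.44 × 66.3% + 3,001 × $4.68 = $297,452.28.
Line 2 (8285.63, Ilune, 1,260 m², $282,970.80):
Base rate for 8285.63 is 1%.
Additional duty on 8285.63 from Ilune: +46%. Applied ad valorem rate: 1% + 46% = 47%.
Duty = $282,970.80 × 47% = $132,996.28.
Total = $297,452.28 + $132,996.28 = $430,448.56.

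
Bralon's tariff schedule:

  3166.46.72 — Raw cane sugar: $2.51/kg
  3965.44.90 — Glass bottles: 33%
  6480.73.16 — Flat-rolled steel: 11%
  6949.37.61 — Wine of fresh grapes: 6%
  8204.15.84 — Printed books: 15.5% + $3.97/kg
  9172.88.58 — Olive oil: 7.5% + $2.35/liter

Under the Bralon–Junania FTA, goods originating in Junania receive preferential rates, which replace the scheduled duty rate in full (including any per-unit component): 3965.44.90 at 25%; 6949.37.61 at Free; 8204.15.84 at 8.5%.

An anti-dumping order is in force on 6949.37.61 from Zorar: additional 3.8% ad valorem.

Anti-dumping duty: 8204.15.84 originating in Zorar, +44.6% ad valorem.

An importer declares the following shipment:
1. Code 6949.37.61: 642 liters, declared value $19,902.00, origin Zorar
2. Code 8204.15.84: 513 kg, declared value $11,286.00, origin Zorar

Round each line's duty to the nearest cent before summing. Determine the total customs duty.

Line 1 (6949.37.61, Zorar, 642 liters, $19,902.00):
Base rate for 6949.37.61 is 6%.
6949.37.61 has an FTA preferential rate, but origin Zorar is not Junania; base rate stands.
Additional duty on 6949.37.61 from Zorar: +3.8%. Applied ad valorem rate: 6% + 3.8% = 9.8%.
Duty = $19,902.00 × 9.8% = $1,950.40.
Line 2 (8204.15.84, Zorar, 513 kg, $11,286.00):
Base rate for 8204.15.84 is 15.5% + $3.97/kg.
8204.15.84 has an FTA preferential rate, but origin Zorar is not Junania; base rate stands.
Additional duty on 8204.15.84 from Zorar: +44.6%. Applied ad valorem rate: 15.5% + 44.6% = 60.1%.
Duty = $11,286.00 × 60.1% + 513 × $3.97 = $8,819.50.
Total = $1,950.40 + $8,819.50 = $10,769.90.

$10,769.90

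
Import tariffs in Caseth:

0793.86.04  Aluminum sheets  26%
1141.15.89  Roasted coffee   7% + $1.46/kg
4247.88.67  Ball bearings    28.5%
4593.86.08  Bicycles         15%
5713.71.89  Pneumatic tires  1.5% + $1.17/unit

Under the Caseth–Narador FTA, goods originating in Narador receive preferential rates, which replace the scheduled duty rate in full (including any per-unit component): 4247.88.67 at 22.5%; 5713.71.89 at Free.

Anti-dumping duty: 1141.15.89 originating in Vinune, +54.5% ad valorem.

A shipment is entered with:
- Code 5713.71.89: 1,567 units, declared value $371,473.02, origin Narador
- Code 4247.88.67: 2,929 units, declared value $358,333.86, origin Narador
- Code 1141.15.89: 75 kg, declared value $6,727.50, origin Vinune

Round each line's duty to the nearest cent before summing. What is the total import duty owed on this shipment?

Line 1 (5713.71.89, Narador, 1,567 units, $371,473.02):
Base rate for 5713.71.89 is 1.5% + $1.17/unit.
Origin Narador qualifies under the Caseth–Narador agreement and 5713.71.89 is covered: preferential rate Free applies instead.
Duty = $371,473.02 × 0% = $0.00.
Line 2 (4247.88.67, Narador, 2,929 units, $358,333.86):
Base rate for 4247.88.67 is 28.5%.
Origin Narador qualifies under the Caseth–Narador agreement and 4247.88.67 is covered: preferential rate 22.5% applies instead.
Duty = $358,333.86 × 22.5% = $80,625.12.
Line 3 (1141.15.89, Vinune, 75 kg, $6,727.50):
Base rate for 1141.15.89 is 7% + $1.46/kg.
Additional duty on 1141.15.89 from Vinune: +54.5%. Applied ad valorem rate: 7% + 54.5% = 61.5%.
Duty = $6,727.50 × 61.5% + 75 × $1.46 = $4,246.91.
Total = $0.00 + $80,625.12 + $4,246.91 = $84,872.03.

$84,872.03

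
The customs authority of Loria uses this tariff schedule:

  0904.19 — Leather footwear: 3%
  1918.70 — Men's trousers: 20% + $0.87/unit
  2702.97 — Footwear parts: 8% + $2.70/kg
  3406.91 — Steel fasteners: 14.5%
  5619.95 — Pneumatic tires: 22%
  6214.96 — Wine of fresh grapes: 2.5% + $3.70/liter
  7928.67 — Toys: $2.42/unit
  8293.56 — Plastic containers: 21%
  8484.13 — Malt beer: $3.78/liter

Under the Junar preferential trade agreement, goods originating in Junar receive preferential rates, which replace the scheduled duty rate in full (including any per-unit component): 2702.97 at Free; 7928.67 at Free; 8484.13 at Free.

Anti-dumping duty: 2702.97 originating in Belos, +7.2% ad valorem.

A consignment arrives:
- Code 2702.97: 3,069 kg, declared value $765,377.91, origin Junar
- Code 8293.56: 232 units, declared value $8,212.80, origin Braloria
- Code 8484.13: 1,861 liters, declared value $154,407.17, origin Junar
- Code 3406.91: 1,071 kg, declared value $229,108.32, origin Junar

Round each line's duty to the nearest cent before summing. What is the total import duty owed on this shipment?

$34,945.40

Line 1 (2702.97, Junar, 3,069 kg, $765,377.91):
Base rate for 2702.97 is 8% + $2.70/kg.
Origin Junar qualifies under the Loria–Junar agreement and 2702.97 is covered: preferential rate Free applies instead.
The additional-duty order on 2702.97 targets Belos, not Junar; it does not apply.
Duty = $765,377.91 × 0% = $0.00.
Line 2 (8293.56, Braloria, 232 units, $8,212.80):
Base rate for 8293.56 is 21%.
Duty = $8,212.80 × 21% = $1,724.69.
Line 3 (8484.13, Junar, 1,861 liters, $154,407.17):
Base rate for 8484.13 is $3.78/liter.
Origin Junar qualifies under the Loria–Junar agreement and 8484.13 is covered: preferential rate Free applies instead.
Duty = $154,407.17 × 0% = $0.00.
Line 4 (3406.91, Junar, 1,071 kg, $229,108.32):
Base rate for 3406.91 is 14.5%.
Origin Junar is the FTA partner but 3406.91 is not on the preference list; base rate stands.
Duty = $229,108.32 × 14.5% = $33,220.71.
Total = $0.00 + $1,724.69 + $0.00 + $33,220.71 = $34,945.40.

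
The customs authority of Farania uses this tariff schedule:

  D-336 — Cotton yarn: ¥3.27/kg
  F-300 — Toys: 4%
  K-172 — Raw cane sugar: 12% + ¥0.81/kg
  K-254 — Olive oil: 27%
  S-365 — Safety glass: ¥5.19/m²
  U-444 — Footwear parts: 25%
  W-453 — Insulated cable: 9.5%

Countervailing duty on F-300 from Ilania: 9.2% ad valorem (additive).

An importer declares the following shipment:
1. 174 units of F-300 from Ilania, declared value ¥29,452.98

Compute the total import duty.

¥3,887.79

Line 1 (F-300, Ilania, 174 units, ¥29,452.98):
Base rate for F-300 is 4%.
Additional duty on F-300 from Ilania: +9.2%. Applied ad valorem rate: 4% + 9.2% = 13.2%.
Duty = ¥29,452.98 × 13.2% = ¥3,887.79.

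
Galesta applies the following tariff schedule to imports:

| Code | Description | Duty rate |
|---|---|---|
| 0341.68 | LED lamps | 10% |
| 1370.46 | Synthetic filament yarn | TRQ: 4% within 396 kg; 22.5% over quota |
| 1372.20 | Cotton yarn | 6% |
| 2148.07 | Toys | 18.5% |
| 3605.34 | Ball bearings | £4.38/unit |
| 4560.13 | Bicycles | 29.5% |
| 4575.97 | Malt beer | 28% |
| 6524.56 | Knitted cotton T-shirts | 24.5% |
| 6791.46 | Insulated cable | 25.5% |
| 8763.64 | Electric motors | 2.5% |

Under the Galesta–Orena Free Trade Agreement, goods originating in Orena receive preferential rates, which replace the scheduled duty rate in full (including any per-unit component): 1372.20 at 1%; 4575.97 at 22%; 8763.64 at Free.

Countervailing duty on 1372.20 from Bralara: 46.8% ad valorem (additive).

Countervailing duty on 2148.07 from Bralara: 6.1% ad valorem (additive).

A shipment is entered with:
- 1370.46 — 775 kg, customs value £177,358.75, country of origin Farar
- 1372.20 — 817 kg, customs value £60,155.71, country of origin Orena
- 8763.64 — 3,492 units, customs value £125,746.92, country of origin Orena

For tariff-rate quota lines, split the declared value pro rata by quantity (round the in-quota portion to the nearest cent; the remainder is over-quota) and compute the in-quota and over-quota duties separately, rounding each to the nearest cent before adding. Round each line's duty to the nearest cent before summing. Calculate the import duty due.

Line 1 (1370.46, Farar, 775 kg, £177,358.75):
Code 1370.46 is under a tariff-rate quota (threshold 396 kg). In-quota: 396 kg at 4%; over-quota: 379 kg at 22.5%.
Pro-rata value split: in-quota = £177,358.75 × 396/775 = £90,624.60; over-quota = £177,358.75 − £90,624.60 = £86,734.15.
In-quota duty = £90,624.60 × 4% = £3,624.98. Over-quota duty = £86,734.15 × 22.5% = £19,515.18.
Line duty = £3,624.98 + £19,515.18 = £23,140.16.
Line 2 (1372.20, Orena, 817 kg, £60,155.71):
Base rate for 1372.20 is 6%.
Origin Orena qualifies under the Galesta–Orena agreement and 1372.20 is covered: preferential rate 1% applies instead.
The additional-duty order on 1372.20 targets Bralara, not Orena; it does not apply.
Duty = £60,155.71 × 1% = £601.56.
Line 3 (8763.64, Orena, 3,492 units, £125,746.92):
Base rate for 8763.64 is 2.5%.
Origin Orena qualifies under the Galesta–Orena agreement and 8763.64 is covered: preferential rate Free applies instead.
Duty = £125,746.92 × 0% = £0.00.
Total = £23,140.16 + £601.56 + £0.00 = £23,741.72.

£23,741.72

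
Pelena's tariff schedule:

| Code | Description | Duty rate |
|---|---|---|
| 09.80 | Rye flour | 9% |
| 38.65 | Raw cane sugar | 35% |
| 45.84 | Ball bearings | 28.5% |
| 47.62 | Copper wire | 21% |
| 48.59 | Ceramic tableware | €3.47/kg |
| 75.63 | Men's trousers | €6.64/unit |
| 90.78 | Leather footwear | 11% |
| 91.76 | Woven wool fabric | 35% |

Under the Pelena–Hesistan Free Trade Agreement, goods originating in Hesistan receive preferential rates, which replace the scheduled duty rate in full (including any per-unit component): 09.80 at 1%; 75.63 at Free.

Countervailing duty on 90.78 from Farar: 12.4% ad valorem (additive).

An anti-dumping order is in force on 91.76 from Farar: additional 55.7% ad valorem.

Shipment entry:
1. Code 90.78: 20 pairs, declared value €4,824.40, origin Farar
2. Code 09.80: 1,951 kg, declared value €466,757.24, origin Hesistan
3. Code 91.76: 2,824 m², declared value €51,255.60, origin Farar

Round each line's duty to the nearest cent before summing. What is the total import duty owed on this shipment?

€52,285.31

Line 1 (90.78, Farar, 20 pairs, €4,824.40):
Base rate for 90.78 is 11%.
Additional duty on 90.78 from Farar: +12.4%. Applied ad valorem rate: 11% + 12.4% = 23.4%.
Duty = €4,824.40 × 23.4% = €1,128.91.
Line 2 (09.80, Hesistan, 1,951 kg, €466,757.24):
Base rate for 09.80 is 9%.
Origin Hesistan qualifies under the Pelena–Hesistan agreement and 09.80 is covered: preferential rate 1% applies instead.
Duty = €466,757.24 × 1% = €4,667.57.
Line 3 (91.76, Farar, 2,824 m², €51,255.60):
Base rate for 91.76 is 35%.
Additional duty on 91.76 from Farar: +55.7%. Applied ad valorem rate: 35% + 55.7% = 90.7%.
Duty = €51,255.60 × 90.7% = €46,488.83.
Total = €1,128.91 + €4,667.57 + €46,488.83 = €52,285.31.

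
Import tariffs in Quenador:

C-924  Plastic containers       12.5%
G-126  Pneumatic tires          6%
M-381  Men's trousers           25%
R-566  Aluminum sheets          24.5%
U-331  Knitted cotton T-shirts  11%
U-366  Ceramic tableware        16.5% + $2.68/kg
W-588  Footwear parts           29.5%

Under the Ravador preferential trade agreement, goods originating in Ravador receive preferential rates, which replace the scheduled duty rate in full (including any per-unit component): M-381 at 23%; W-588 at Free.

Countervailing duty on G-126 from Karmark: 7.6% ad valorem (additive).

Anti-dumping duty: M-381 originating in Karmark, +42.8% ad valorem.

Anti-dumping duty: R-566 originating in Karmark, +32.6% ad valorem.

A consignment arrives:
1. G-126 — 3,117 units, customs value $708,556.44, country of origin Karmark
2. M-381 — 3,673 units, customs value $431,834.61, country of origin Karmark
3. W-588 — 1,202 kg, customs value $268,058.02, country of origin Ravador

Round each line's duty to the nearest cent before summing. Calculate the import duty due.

$389,147.55

Line 1 (G-126, Karmark, 3,117 units, $708,556.44):
Base rate for G-126 is 6%.
Additional duty on G-126 from Karmark: +7.6%. Applied ad valorem rate: 6% + 7.6% = 13.6%.
Duty = $708,556.44 × 13.6% = $96,363.68.
Line 2 (M-381, Karmark, 3,673 units, $431,834.61):
Base rate for M-381 is 25%.
M-381 has an FTA preferential rate, but origin Karmark is not Ravador; base rate stands.
Additional duty on M-381 from Karmark: +42.8%. Applied ad valorem rate: 25% + 42.8% = 67.8%.
Duty = $431,834.61 × 67.8% = $292,783.87.
Line 3 (W-588, Ravador, 1,202 kg, $268,058.02):
Base rate for W-588 is 29.5%.
Origin Ravador qualifies under the Quenador–Ravador agreement and W-588 is covered: preferential rate Free applies instead.
Duty = $268,058.02 × 0% = $0.00.
Total = $96,363.68 + $292,783.87 + $0.00 = $389,147.55.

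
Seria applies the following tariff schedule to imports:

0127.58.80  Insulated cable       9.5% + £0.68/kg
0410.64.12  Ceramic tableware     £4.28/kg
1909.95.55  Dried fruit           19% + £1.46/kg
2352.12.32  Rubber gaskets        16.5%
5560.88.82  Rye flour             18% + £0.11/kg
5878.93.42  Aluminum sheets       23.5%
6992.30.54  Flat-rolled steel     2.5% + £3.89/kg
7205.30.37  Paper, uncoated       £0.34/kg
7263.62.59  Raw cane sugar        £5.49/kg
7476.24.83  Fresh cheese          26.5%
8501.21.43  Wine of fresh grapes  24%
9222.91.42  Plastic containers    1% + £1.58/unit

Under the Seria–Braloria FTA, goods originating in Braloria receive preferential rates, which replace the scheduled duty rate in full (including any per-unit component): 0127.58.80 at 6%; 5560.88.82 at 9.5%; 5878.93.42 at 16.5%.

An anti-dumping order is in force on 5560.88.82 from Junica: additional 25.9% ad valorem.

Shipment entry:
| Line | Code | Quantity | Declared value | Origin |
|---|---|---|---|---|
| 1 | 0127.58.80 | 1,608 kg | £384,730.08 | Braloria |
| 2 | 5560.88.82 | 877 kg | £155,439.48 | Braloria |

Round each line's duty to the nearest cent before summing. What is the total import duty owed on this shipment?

£37,850.55

Line 1 (0127.58.80, Braloria, 1,608 kg, £384,730.08):
Base rate for 0127.58.80 is 9.5% + £0.68/kg.
Origin Braloria qualifies under the Seria–Braloria agreement and 0127.58.80 is covered: preferential rate 6% applies instead.
Duty = £384,730.08 × 6% = £23,083.80.
Line 2 (5560.88.82, Braloria, 877 kg, £155,439.48):
Base rate for 5560.88.82 is 18% + £0.11/kg.
Origin Braloria qualifies under the Seria–Braloria agreement and 5560.88.82 is covered: preferential rate 9.5% applies instead.
The additional-duty order on 5560.88.82 targets Junica, not Braloria; it does not apply.
Duty = £155,439.48 × 9.5% = £14,766.75.
Total = £23,083.80 + £14,766.75 = £37,850.55.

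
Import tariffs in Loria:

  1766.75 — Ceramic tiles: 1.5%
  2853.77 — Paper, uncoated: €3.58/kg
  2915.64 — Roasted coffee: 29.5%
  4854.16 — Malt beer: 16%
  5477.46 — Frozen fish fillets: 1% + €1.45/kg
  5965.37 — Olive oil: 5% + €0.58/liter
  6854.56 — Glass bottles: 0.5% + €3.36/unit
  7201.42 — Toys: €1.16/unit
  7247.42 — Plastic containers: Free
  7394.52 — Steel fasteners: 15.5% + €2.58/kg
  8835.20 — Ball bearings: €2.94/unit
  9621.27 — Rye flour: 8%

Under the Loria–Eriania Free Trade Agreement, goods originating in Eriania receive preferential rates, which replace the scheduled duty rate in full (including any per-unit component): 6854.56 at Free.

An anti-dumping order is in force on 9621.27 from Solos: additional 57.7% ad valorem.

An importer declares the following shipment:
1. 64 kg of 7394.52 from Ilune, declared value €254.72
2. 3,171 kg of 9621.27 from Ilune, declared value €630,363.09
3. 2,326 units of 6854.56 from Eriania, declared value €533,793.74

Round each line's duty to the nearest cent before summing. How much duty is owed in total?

€50,633.65

Line 1 (7394.52, Ilune, 64 kg, €254.72):
Base rate for 7394.52 is 15.5% + €2.58/kg.
Duty = €254.72 × 15.5% + 64 × €2.58 = €204.60.
Line 2 (9621.27, Ilune, 3,171 kg, €630,363.09):
Base rate for 9621.27 is 8%.
The additional-duty order on 9621.27 targets Solos, not Ilune; it does not apply.
Duty = €630,363.09 × 8% = €50,429.05.
Line 3 (6854.56, Eriania, 2,326 units, €533,793.74):
Base rate for 6854.56 is 0.5% + €3.36/unit.
Origin Eriania qualifies under the Loria–Eriania agreement and 6854.56 is covered: preferential rate Free applies instead.
Duty = €533,793.74 × 0% = €0.00.
Total = €204.60 + €50,429.05 + €0.00 = €50,633.65.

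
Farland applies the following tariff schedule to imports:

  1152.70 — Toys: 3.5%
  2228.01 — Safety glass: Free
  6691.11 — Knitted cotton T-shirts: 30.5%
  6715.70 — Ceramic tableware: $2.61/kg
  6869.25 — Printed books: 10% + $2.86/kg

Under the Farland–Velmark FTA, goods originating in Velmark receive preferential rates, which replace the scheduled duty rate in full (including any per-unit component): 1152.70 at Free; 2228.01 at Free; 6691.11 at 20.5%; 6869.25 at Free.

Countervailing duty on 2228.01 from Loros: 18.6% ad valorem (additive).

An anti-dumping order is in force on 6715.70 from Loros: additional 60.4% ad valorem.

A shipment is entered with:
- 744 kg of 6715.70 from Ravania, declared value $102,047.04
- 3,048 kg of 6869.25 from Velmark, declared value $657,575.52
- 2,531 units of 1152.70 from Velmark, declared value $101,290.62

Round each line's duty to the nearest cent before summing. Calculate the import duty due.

$1,941.84

Line 1 (6715.70, Ravania, 744 kg, $102,047.04):
Base rate for 6715.70 is $2.61/kg.
The additional-duty order on 6715.70 targets Loros, not Ravania; it does not apply.
Duty = 744 × $2.61 = $1,941.84.
Line 2 (6869.25, Velmark, 3,048 kg, $657,575.52):
Base rate for 6869.25 is 10% + $2.86/kg.
Origin Velmark qualifies under the Farland–Velmark agreement and 6869.25 is covered: preferential rate Free applies instead.
Duty = $657,575.52 × 0% = $0.00.
Line 3 (1152.70, Velmark, 2,531 units, $101,290.62):
Base rate for 1152.70 is 3.5%.
Origin Velmark qualifies under the Farland–Velmark agreement and 1152.70 is covered: preferential rate Free applies instead.
Duty = $101,290.62 × 0% = $0.00.
Total = $1,941.84 + $0.00 + $0.00 = $1,941.84.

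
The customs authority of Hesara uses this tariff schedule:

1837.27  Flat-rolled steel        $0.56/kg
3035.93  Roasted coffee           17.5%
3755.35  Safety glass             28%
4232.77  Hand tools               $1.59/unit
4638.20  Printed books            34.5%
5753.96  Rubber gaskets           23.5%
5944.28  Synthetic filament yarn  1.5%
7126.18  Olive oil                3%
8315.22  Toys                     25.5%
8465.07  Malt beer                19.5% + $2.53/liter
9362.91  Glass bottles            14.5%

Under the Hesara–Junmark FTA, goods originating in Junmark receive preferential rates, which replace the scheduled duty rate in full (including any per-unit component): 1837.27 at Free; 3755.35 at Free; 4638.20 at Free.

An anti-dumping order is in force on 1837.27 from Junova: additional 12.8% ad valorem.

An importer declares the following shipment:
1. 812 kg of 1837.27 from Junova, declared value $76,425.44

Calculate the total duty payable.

Line 1 (1837.27, Junova, 812 kg, $76,425.44):
Base rate for 1837.27 is $0.56/kg.
1837.27 has an FTA preferential rate, but origin Junova is not Junmark; base rate stands.
Additional duty on 1837.27 from Junova: +12.8% ad valorem. Applied ad valorem rate = 12.8%.
Duty = $76,425.44 × 12.8% + 812 × $0.56 = $10,237.18.

$10,237.18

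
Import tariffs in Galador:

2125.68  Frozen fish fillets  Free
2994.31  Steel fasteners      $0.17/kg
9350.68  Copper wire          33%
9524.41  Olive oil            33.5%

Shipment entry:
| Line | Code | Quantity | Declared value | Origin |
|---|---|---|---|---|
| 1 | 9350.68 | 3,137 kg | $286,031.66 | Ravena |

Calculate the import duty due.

Line 1 (9350.68, Ravena, 3,137 kg, $286,031.66):
Base rate for 9350.68 is 33%.
Duty = $286,031.66 × 33% = $94,390.45.

$94,390.45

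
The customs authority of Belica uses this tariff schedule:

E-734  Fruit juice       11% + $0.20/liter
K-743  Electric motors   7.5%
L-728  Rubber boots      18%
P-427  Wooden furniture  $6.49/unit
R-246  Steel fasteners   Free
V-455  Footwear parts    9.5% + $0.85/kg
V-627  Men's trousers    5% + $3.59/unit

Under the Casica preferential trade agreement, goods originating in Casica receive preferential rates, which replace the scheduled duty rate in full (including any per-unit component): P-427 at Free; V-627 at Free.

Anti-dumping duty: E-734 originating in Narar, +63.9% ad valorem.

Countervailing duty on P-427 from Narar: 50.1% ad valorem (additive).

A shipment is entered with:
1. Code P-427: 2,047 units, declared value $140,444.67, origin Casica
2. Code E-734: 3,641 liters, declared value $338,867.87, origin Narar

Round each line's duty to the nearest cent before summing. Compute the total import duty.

$254,540.23

Line 1 (P-427, Casica, 2,047 units, $140,444.67):
Base rate for P-427 is $6.49/unit.
Origin Casica qualifies under the Belica–Casica agreement and P-427 is covered: preferential rate Free applies instead.
The additional-duty order on P-427 targets Narar, not Casica; it does not apply.
Duty = $140,444.67 × 0% = $0.00.
Line 2 (E-734, Narar, 3,641 liters, $338,867.87):
Base rate for E-734 is 11% + $0.20/liter.
Additional duty on E-734 from Narar: +63.9%. Applied ad valorem rate: 11% + 63.9% = 74.9%.
Duty = $338,867.87 × 74.9% + 3,641 × $0.20 = $254,540.23.
Total = $0.00 + $254,540.23 = $254,540.23.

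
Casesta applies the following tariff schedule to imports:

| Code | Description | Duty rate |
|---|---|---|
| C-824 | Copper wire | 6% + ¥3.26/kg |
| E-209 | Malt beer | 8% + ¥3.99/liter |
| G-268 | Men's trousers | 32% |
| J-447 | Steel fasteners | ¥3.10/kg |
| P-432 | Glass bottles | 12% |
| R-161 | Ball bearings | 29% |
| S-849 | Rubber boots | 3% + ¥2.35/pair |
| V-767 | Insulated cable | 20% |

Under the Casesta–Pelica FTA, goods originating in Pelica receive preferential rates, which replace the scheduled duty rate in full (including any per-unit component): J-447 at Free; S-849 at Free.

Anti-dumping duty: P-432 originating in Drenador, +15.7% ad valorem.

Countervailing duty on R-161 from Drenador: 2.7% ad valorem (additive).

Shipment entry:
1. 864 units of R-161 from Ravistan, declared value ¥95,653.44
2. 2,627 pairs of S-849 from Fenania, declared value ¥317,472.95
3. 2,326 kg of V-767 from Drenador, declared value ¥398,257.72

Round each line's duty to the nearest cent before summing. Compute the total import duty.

¥123,088.68

Line 1 (R-161, Ravistan, 864 units, ¥95,653.44):
Base rate for R-161 is 29%.
The additional-duty order on R-161 targets Drenador, not Ravistan; it does not apply.
Duty = ¥95,653.44 × 29% = ¥27,739.50.
Line 2 (S-849, Fenania, 2,627 pairs, ¥317,472.95):
Base rate for S-849 is 3% + ¥2.35/pair.
S-849 has an FTA preferential rate, but origin Fenania is not Pelica; base rate stands.
Duty = ¥317,472.95 × 3% + 2,627 × ¥2.35 = ¥15,697.64.
Line 3 (V-767, Drenador, 2,326 kg, ¥398,257.72):
Base rate for V-767 is 20%.
Duty = ¥398,257.72 × 20% = ¥79,651.54.
Total = ¥27,739.50 + ¥15,697.64 + ¥79,651.54 = ¥123,088.68.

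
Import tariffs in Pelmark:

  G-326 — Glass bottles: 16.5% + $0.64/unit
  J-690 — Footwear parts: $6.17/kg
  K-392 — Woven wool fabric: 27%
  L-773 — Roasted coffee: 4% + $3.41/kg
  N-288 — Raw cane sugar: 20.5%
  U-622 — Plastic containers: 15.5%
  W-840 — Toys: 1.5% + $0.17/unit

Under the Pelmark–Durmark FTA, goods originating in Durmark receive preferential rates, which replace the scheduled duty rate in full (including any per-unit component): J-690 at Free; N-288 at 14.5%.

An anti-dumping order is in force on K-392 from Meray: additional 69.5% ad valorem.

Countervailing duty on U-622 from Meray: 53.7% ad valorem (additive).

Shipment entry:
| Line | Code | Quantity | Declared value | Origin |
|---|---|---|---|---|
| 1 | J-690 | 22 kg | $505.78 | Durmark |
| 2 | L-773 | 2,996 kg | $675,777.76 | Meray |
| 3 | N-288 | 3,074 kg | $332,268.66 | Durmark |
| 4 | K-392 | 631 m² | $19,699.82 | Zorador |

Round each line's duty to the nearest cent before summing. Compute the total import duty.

$90,745.38

Line 1 (J-690, Durmark, 22 kg, $505.78):
Base rate for J-690 is $6.17/kg.
Origin Durmark qualifies under the Pelmark–Durmark agreement and J-690 is covered: preferential rate Free applies instead.
Duty = $505.78 × 0% = $0.00.
Line 2 (L-773, Meray, 2,996 kg, $675,777.76):
Base rate for L-773 is 4% + $3.41/kg.
Duty = $675,777.76 × 4% + 2,996 × $3.41 = $37,247.47.
Line 3 (N-288, Durmark, 3,074 kg, $332,268.66):
Base rate for N-288 is 20.5%.
Origin Durmark qualifies under the Pelmark–Durmark agreement and N-288 is covered: preferential rate 14.5% applies instead.
Duty = $332,268.66 × 14.5% = $48,178.96.
Line 4 (K-392, Zorador, 631 m², $19,699.82):
Base rate for K-392 is 27%.
The additional-duty order on K-392 targets Meray, not Zorador; it does not apply.
Duty = $19,699.82 × 27% = $5,318.95.
Total = $0.00 + $37,247.47 + $48,178.96 + $5,318.95 = $90,745.38.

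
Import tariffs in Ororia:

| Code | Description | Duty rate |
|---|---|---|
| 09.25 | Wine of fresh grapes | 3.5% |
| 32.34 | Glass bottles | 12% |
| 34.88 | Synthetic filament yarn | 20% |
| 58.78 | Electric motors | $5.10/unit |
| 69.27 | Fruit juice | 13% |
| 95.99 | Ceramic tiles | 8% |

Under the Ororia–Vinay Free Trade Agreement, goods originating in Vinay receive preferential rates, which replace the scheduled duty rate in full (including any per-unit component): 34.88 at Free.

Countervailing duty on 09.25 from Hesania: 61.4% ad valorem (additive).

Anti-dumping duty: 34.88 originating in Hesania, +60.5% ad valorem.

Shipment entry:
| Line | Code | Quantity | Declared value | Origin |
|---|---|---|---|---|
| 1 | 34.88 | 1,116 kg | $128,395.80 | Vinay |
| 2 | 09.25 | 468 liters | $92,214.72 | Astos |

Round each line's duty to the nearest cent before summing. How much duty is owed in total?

Line 1 (34.88, Vinay, 1,116 kg, $128,395.80):
Base rate for 34.88 is 20%.
Origin Vinay qualifies under the Ororia–Vinay agreement and 34.88 is covered: preferential rate Free applies instead.
The additional-duty order on 34.88 targets Hesania, not Vinay; it does not apply.
Duty = $128,395.80 × 0% = $0.00.
Line 2 (09.25, Astos, 468 liters, $92,214.72):
Base rate for 09.25 is 3.5%.
The additional-duty order on 09.25 targets Hesania, not Astos; it does not apply.
Duty = $92,214.72 × 3.5% = $3,227.52.
Total = $0.00 + $3,227.52 = $3,227.52.

$3,227.52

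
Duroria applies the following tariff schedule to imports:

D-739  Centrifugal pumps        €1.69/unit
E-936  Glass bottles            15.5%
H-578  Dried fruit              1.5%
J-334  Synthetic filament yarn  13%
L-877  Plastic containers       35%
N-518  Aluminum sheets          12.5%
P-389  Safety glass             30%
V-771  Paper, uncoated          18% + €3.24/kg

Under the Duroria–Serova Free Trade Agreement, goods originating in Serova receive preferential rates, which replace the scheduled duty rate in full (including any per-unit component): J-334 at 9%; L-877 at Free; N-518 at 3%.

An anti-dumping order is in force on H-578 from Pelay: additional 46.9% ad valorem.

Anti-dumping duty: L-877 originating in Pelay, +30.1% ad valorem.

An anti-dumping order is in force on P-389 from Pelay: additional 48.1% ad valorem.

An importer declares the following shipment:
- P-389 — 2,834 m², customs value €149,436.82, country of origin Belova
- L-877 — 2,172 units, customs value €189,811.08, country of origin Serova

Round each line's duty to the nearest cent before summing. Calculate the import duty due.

Line 1 (P-389, Belova, 2,834 m², €149,436.82):
Base rate for P-389 is 30%.
The additional-duty order on P-389 targets Pelay, not Belova; it does not apply.
Duty = €149,436.82 × 30% = €44,831.05.
Line 2 (L-877, Serova, 2,172 units, €189,811.08):
Base rate for L-877 is 35%.
Origin Serova qualifies under the Duroria–Serova agreement and L-877 is covered: preferential rate Free applies instead.
The additional-duty order on L-877 targets Pelay, not Serova; it does not apply.
Duty = €189,811.08 × 0% = €0.00.
Total = €44,831.05 + €0.00 = €44,831.05.

€44,831.05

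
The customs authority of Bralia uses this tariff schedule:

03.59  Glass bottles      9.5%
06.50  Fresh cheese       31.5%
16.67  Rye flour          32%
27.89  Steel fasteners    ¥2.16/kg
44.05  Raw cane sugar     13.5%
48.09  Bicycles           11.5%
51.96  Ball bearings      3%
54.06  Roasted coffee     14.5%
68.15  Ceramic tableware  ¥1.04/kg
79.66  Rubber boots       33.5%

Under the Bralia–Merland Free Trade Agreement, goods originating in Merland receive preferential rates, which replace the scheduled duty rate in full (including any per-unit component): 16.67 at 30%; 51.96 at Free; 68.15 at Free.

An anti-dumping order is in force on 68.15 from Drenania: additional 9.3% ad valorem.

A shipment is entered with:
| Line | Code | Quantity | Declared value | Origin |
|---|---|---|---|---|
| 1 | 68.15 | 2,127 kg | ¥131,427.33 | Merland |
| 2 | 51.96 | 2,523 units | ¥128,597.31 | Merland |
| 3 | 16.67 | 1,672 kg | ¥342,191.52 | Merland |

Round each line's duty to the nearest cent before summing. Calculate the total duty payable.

Line 1 (68.15, Merland, 2,127 kg, ¥131,427.33):
Base rate for 68.15 is ¥1.04/kg.
Origin Merland qualifies under the Bralia–Merland agreement and 68.15 is covered: preferential rate Free applies instead.
The additional-duty order on 68.15 targets Drenania, not Merland; it does not apply.
Duty = ¥131,427.33 × 0% = ¥0.00.
Line 2 (51.96, Merland, 2,523 units, ¥128,597.31):
Base rate for 51.96 is 3%.
Origin Merland qualifies under the Bralia–Merland agreement and 51.96 is covered: preferential rate Free applies instead.
Duty = ¥128,597.31 × 0% = ¥0.00.
Line 3 (16.67, Merland, 1,672 kg, ¥342,191.52):
Base rate for 16.67 is 32%.
Origin Merland qualifies under the Bralia–Merland agreement and 16.67 is covered: preferential rate 30% applies instead.
Duty = ¥342,191.52 × 30% = ¥102,657.46.
Total = ¥0.00 + ¥0.00 + ¥102,657.46 = ¥102,657.46.

¥102,657.46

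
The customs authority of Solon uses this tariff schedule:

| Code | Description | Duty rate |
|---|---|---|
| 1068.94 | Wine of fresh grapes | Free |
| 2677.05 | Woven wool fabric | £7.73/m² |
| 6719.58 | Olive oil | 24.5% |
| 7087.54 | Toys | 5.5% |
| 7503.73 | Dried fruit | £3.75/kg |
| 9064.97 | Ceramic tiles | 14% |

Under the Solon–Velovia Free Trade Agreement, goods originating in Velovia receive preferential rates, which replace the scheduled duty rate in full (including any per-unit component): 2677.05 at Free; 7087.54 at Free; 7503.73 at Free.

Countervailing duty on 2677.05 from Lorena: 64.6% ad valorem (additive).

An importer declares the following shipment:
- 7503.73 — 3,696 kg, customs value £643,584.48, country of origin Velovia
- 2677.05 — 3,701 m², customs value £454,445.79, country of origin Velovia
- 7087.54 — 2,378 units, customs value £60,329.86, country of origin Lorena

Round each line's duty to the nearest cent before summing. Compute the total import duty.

Line 1 (7503.73, Velovia, 3,696 kg, £643,584.48):
Base rate for 7503.73 is £3.75/kg.
Origin Velovia qualifies under the Solon–Velovia agreement and 7503.73 is covered: preferential rate Free applies instead.
Duty = £643,584.48 × 0% = £0.00.
Line 2 (2677.05, Velovia, 3,701 m², £454,445.79):
Base rate for 2677.05 is £7.73/m².
Origin Velovia qualifies under the Solon–Velovia agreement and 2677.05 is covered: preferential rate Free applies instead.
The additional-duty order on 2677.05 targets Lorena, not Velovia; it does not apply.
Duty = £454,445.79 × 0% = £0.00.
Line 3 (7087.54, Lorena, 2,378 units, £60,329.86):
Base rate for 7087.54 is 5.5%.
7087.54 has an FTA preferential rate, but origin Lorena is not Velovia; base rate stands.
Duty = £60,329.86 × 5.5% = £3,318.14.
Total = £0.00 + £0.00 + £3,318.14 = £3,318.14.

£3,318.14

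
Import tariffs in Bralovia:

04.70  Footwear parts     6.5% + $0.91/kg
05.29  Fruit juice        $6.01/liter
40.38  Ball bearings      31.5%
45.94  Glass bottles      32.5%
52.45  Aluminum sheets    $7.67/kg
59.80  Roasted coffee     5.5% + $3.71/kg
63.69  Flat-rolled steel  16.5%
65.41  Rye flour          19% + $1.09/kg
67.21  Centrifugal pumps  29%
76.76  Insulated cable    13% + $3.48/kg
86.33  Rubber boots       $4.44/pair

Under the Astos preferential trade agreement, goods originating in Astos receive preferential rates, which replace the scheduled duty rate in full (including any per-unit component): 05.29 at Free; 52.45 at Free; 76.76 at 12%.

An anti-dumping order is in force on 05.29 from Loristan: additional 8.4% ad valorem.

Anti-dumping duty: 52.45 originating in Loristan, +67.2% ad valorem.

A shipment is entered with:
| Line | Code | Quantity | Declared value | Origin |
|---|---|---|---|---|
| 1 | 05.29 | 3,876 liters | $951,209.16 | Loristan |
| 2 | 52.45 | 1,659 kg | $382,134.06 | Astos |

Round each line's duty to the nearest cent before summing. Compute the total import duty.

Line 1 (05.29, Loristan, 3,876 liters, $951,209.16):
Base rate for 05.29 is $6.01/liter.
05.29 has an FTA preferential rate, but origin Loristan is not Astos; base rate stands.
Additional duty on 05.29 from Loristan: +8.4% ad valorem. Applied ad valorem rate = 8.4%.
Duty = $951,209.16 × 8.4% + 3,876 × $6.01 = $103,196.33.
Line 2 (52.45, Astos, 1,659 kg, $382,134.06):
Base rate for 52.45 is $7.67/kg.
Origin Astos qualifies under the Bralovia–Astos agreement and 52.45 is covered: preferential rate Free applies instead.
The additional-duty order on 52.45 targets Loristan, not Astos; it does not apply.
Duty = $382,134.06 × 0% = $0.00.
Total = $103,196.33 + $0.00 = $103,196.33.

$103,196.33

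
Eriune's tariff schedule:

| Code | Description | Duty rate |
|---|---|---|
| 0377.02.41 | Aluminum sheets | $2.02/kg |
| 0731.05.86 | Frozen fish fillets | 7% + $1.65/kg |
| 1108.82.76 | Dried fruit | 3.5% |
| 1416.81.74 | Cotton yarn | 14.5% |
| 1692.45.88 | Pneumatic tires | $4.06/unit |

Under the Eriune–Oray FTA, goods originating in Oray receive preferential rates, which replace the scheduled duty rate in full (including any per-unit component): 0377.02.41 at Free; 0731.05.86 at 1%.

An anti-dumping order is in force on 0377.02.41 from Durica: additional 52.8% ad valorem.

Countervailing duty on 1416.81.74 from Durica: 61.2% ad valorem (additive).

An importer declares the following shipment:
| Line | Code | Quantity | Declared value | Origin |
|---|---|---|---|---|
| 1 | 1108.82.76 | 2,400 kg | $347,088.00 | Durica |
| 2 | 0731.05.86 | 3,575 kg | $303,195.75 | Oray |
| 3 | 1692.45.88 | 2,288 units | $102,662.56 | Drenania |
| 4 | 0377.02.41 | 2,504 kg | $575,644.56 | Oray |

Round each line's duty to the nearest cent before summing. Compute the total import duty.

$24,469.32

Line 1 (1108.82.76, Durica, 2,400 kg, $347,088.00):
Base rate for 1108.82.76 is 3.5%.
Duty = $347,088.00 × 3.5% = $12,148.08.
Line 2 (0731.05.86, Oray, 3,575 kg, $303,195.75):
Base rate for 0731.05.86 is 7% + $1.65/kg.
Origin Oray qualifies under the Eriune–Oray agreement and 0731.05.86 is covered: preferential rate 1% applies instead.
Duty = $303,195.75 × 1% = $3,031.96.
Line 3 (1692.45.88, Drenania, 2,288 units, $102,662.56):
Base rate for 1692.45.88 is $4.06/unit.
Duty = 2,288 × $4.06 = $9,289.28.
Line 4 (0377.02.41, Oray, 2,504 kg, $575,644.56):
Base rate for 0377.02.41 is $2.02/kg.
Origin Oray qualifies under the Eriune–Oray agreement and 0377.02.41 is covered: preferential rate Free applies instead.
The additional-duty order on 0377.02.41 targets Durica, not Oray; it does not apply.
Duty = $575,644.56 × 0% = $0.00.
Total = $12,148.08 + $3,031.96 + $9,289.28 + $0.00 = $24,469.32.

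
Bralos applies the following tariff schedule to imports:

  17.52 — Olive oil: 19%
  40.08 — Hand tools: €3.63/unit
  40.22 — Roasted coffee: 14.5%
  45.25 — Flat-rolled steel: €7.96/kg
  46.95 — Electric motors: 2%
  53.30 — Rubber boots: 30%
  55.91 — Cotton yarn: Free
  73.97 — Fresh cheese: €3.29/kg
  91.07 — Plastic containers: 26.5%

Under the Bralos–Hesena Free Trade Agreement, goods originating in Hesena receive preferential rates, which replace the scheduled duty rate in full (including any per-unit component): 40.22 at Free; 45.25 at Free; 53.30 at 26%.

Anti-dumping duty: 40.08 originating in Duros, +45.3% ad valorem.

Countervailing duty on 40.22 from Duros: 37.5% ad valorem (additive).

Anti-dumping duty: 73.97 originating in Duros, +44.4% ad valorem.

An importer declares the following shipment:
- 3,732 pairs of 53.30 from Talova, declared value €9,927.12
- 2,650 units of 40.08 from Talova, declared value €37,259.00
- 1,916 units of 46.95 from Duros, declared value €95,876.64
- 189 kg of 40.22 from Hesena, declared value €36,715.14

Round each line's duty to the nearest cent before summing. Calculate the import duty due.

€14,515.17

Line 1 (53.30, Talova, 3,732 pairs, €9,927.12):
Base rate for 53.30 is 30%.
53.30 has an FTA preferential rate, but origin Talova is not Hesena; base rate stands.
Duty = €9,927.12 × 30% = €2,978.14.
Line 2 (40.08, Talova, 2,650 units, €37,259.00):
Base rate for 40.08 is €3.63/unit.
The additional-duty order on 40.08 targets Duros, not Talova; it does not apply.
Duty = 2,650 × €3.63 = €9,619.50.
Line 3 (46.95, Duros, 1,916 units, €95,876.64):
Base rate for 46.95 is 2%.
Duty = €95,876.64 × 2% = €1,917.53.
Line 4 (40.22, Hesena, 189 kg, €36,715.14):
Base rate for 40.22 is 14.5%.
Origin Hesena qualifies under the Bralos–Hesena agreement and 40.22 is covered: preferential rate Free applies instead.
The additional-duty order on 40.22 targets Duros, not Hesena; it does not apply.
Duty = €36,715.14 × 0% = €0.00.
Total = €2,978.14 + €9,619.50 + €1,917.53 + €0.00 = €14,515.17.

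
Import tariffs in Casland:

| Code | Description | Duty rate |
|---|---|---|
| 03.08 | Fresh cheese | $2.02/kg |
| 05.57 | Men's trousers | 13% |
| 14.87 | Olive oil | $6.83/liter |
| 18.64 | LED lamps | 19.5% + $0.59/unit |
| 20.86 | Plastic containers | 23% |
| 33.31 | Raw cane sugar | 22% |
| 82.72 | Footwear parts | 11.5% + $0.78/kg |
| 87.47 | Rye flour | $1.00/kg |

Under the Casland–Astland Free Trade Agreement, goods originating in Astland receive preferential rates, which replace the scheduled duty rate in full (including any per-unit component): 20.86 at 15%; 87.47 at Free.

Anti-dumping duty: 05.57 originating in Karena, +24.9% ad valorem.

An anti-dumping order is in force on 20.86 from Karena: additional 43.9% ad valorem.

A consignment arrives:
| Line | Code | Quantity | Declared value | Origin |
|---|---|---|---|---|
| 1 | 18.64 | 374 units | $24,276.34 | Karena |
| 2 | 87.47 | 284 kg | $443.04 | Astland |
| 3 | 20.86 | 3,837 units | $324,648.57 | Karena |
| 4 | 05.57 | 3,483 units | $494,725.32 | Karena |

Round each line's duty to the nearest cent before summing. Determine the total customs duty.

Line 1 (18.64, Karena, 374 units, $24,276.34):
Base rate for 18.64 is 19.5% + $0.59/unit.
Duty = $24,276.34 × 19.5% + 374 × $0.59 = $4,954.55.
Line 2 (87.47, Astland, 284 kg, $443.04):
Base rate for 87.47 is $1.00/kg.
Origin Astland qualifies under the Casland–Astland agreement and 87.47 is covered: preferential rate Free applies instead.
Duty = $443.04 × 0% = $0.00.
Line 3 (20.86, Karena, 3,837 units, $324,648.57):
Base rate for 20.86 is 23%.
20.86 has an FTA preferential rate, but origin Karena is not Astland; base rate stands.
Additional duty on 20.86 from Karena: +43.9%. Applied ad valorem rate: 23% + 43.9% = 66.9%.
Duty = $324,648.57 × 66.9% = $217,189.89.
Line 4 (05.57, Karena, 3,483 units, $494,725.32):
Base rate for 05.57 is 13%.
Additional duty on 05.57 from Karena: +24.9%. Applied ad valorem rate: 13% + 24.9% = 37.9%.
Duty = $494,725.32 × 37.9% = $187,500.90.
Total = $4,954.55 + $0.00 + $217,189.89 + $187,500.90 = $409,645.34.

$409,645.34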